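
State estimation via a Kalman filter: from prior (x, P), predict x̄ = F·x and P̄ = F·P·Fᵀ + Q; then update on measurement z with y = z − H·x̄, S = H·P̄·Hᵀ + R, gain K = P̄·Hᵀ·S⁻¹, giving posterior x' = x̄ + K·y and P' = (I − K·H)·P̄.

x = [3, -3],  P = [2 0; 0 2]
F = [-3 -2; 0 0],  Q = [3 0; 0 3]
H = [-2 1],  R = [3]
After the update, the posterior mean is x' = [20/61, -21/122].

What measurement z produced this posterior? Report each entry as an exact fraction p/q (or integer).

z = [-1]

x̄ = F·x = [-3, 0]
P̄ = F·P·Fᵀ + Q = [29 0; 0 3]
S = H·P̄·Hᵀ + R = [122]
K = P̄·Hᵀ·S⁻¹ = [-29/61; 3/122]
x' − x̄ = [203/61, -21/122] = K·y
y = (KᵀK)⁻¹·Kᵀ·(x' − x̄) = [-7]
z = y + H·x̄ = [-7] + [6] = [-1]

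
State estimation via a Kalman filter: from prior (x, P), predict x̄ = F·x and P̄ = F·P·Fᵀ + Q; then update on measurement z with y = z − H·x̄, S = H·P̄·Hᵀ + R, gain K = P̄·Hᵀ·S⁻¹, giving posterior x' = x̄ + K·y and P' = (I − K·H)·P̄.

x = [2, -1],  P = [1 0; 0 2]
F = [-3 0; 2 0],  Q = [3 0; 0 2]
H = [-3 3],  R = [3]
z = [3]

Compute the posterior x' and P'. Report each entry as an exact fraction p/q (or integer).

x' = [-60/91, 40/91]
P' = [120/91 102/91; 102/91 114/91]

x̄ = F·x = [-6, 4]
P̄ = F·P·Fᵀ + Q = [12 -6; -6 6]
y = z − H·x̄ = [-27]
S = H·P̄·Hᵀ + R = [273]
K = P̄·Hᵀ·S⁻¹ = [-18/91; 12/91]
x' = x̄ + K·y = [-60/91, 40/91]
P' = (I − K·H)·P̄ = [120/91 102/91; 102/91 114/91]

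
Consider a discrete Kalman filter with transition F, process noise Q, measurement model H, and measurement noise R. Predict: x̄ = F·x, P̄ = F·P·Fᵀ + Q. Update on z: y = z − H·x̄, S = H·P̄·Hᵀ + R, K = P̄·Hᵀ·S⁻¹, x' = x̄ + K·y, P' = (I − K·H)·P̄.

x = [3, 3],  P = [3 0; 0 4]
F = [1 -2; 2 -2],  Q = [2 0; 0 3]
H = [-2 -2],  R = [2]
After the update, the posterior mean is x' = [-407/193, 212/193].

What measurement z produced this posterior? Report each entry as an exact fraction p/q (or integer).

z = [2]

x̄ = F·x = [-3, 0]
P̄ = F·P·Fᵀ + Q = [21 22; 22 31]
S = H·P̄·Hᵀ + R = [386]
K = P̄·Hᵀ·S⁻¹ = [-43/193; -53/193]
x' − x̄ = [172/193, 212/193] = K·y
y = (KᵀK)⁻¹·Kᵀ·(x' − x̄) = [-4]
z = y + H·x̄ = [-4] + [6] = [2]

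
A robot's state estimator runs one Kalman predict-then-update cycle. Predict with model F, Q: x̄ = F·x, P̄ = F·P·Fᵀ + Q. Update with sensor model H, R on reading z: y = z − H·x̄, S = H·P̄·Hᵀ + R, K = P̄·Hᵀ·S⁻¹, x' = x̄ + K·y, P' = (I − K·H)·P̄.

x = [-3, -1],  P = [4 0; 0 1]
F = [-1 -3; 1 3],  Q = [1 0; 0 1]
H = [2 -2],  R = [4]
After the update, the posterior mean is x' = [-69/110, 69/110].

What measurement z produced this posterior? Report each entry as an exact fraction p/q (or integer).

x̄ = F·x = [6, -6]
P̄ = F·P·Fᵀ + Q = [14 -13; -13 14]
S = H·P̄·Hᵀ + R = [220]
K = P̄·Hᵀ·S⁻¹ = [27/110; -27/110]
x' − x̄ = [-729/110, 729/110] = K·y
y = (KᵀK)⁻¹·Kᵀ·(x' − x̄) = [-27]
z = y + H·x̄ = [-27] + [24] = [-3]

z = [-3]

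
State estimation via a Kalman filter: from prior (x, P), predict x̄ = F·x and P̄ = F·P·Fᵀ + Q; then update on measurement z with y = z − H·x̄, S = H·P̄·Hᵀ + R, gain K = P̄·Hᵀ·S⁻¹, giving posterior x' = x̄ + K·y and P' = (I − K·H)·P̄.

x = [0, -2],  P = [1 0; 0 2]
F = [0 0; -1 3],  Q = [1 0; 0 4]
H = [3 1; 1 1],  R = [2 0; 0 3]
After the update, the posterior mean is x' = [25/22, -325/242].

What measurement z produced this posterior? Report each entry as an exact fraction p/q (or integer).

x̄ = F·x = [0, -6]
P̄ = F·P·Fᵀ + Q = [1 0; 0 23]
S = H·P̄·Hᵀ + R = [34 26; 26 27]
K = P̄·Hᵀ·S⁻¹ = [5/22 -2/11; 23/242 92/121]
x' − x̄ = [25/22, 1127/242] = K·y
y = (KᵀK)⁻¹·Kᵀ·(x' − x̄) = [9, 5]
z = y + H·x̄ = [9, 5] + [-6, -6] = [3, -1]

z = [3, -1]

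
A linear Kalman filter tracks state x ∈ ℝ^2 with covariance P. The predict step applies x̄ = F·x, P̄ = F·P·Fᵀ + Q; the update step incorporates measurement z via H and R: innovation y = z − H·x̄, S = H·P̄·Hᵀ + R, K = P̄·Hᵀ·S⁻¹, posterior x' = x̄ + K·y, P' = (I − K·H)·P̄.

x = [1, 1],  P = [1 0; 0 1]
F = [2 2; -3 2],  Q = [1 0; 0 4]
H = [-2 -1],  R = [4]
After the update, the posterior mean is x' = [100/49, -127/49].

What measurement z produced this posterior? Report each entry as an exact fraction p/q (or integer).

z = [-1]

x̄ = F·x = [4, -1]
P̄ = F·P·Fᵀ + Q = [9 -2; -2 17]
S = H·P̄·Hᵀ + R = [49]
K = P̄·Hᵀ·S⁻¹ = [-16/49; -13/49]
x' − x̄ = [-96/49, -78/49] = K·y
y = (KᵀK)⁻¹·Kᵀ·(x' − x̄) = [6]
z = y + H·x̄ = [6] + [-7] = [-1]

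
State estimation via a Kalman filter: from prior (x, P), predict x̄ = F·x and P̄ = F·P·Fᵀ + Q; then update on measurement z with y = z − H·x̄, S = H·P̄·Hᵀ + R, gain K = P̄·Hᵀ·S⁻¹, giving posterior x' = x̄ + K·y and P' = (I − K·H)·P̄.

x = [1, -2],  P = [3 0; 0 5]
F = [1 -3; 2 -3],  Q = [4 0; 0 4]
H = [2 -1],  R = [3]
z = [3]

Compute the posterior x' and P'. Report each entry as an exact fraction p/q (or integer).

x̄ = F·x = [7, 8]
P̄ = F·P·Fᵀ + Q = [52 51; 51 61]
y = z − H·x̄ = [-3]
S = H·P̄·Hᵀ + R = [68]
K = P̄·Hᵀ·S⁻¹ = [53/68; 41/68]
x' = x̄ + K·y = [317/68, 421/68]
P' = (I − K·H)·P̄ = [727/68 1295/68; 1295/68 2467/68]

x' = [317/68, 421/68]
P' = [727/68 1295/68; 1295/68 2467/68]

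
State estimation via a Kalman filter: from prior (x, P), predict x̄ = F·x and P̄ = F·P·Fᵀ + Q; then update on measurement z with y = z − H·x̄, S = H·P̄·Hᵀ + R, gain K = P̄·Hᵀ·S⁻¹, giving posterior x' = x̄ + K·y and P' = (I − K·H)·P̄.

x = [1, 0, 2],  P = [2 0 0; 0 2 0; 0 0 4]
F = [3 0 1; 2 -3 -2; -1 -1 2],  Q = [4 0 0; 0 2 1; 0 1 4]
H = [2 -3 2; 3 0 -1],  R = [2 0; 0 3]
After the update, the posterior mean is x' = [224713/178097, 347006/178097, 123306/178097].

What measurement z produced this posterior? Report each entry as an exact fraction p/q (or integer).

x̄ = F·x = [5, -2, 3]
P̄ = F·P·Fᵀ + Q = [26 4 2; 4 44 -13; 2 -13 24]
S = H·P̄·Hᵀ + R = [722 41; 41 249]
K = P̄·Hᵀ·S⁻¹ = [7840/178097 53068/178097; -38375/178097 24200/178097; 23397/178097 -16727/178097]
x' − x̄ = [-665772/178097, 703200/178097, -410985/178097] = K·y
y = (KᵀK)⁻¹·Kᵀ·(x' − x̄) = [-24, -9]
z = y + H·x̄ = [-24, -9] + [22, 12] = [-2, 3]

z = [-2, 3]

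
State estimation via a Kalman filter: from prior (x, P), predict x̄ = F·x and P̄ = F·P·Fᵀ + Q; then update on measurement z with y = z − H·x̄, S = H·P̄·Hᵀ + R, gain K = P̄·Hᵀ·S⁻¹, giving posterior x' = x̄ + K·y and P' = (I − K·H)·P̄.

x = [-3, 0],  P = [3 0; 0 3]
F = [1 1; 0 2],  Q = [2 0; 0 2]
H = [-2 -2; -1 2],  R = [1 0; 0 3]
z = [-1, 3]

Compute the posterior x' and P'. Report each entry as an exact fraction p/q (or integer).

x̄ = F·x = [-3, 0]
P̄ = F·P·Fᵀ + Q = [8 6; 6 14]
y = z − H·x̄ = [-7, 0]
S = H·P̄·Hᵀ + R = [137 -52; -52 43]
K = P̄·Hᵀ·S⁻¹ = [-996/3187 -908/3187; -576/3187 934/3187]
x' = x̄ + K·y = [-2589/3187, 4032/3187]
P' = (I − K·H)·P̄ = [1240/3187 -742/3187; -742/3187 1030/3187]

x' = [-2589/3187, 4032/3187]
P' = [1240/3187 -742/3187; -742/3187 1030/3187]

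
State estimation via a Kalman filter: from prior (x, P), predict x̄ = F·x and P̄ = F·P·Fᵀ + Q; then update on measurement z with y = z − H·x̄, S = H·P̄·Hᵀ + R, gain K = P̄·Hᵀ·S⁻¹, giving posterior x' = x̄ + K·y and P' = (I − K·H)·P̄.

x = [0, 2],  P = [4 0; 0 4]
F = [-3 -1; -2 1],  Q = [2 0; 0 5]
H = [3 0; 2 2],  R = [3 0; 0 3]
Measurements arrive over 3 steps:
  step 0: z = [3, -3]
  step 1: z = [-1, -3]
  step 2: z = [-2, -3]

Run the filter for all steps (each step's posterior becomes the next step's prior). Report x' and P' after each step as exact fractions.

step 0: x̄ = F·x = [-2, 2]
step 0: P̄ = F·P·Fᵀ + Q = [42 20; 20 25]
step 0: y = z − H·x̄ = [9, -3]
step 0: S = H·P̄·Hᵀ + R = [381 372; 372 431]
step 0: K = P̄·Hᵀ·S⁻¹ = [2726/8609 124/8609; -2540/8609 3990/8609]
step 0: x' = x̄ + K·y = [6944/8609, -17612/8609]
step 0: P' = (I − K·H)·P̄ = [2726/8609 -2540/8609; -2540/8609 8525/8609]
step 1: x̄ = F·x = [-3220/8609, -31500/8609]
step 1: P̄ = F·P·Fᵀ + Q = [35037/8609 10371/8609; 10371/8609 72634/8609]
step 1: y = z − H·x̄ = [1051/8609, 43613/8609]
step 1: S = H·P̄·Hᵀ + R = [341160/8609 272448/8609; 272448/8609 539479/8609]
step 1: K = P̄·Hᵀ·S⁻¹ = [1237563/4252168 11352/531521; -1101339/4252168 233086/531521]
step 1: x' = x̄ + K·y = [-979271/4252168, -6246505/4252168]
step 1: P' = (I − K·H)·P̄ = [1237563/4252168 -1101339/4252168; -1101339/4252168 3898371/4252168]
step 2: x̄ = F·x = [4592159/2126084, -4287963/4252168]
step 2: P̄ = F·P·Fᵀ + Q = [4233185/1063042 2314173/2126084; 2314173/2126084 34514819/4252168]
step 2: y = z − H·x̄ = [-18028645/2126084, -11274607/2126084]
step 2: S = H·P̄·Hᵀ + R = [41287791/1063042 32341629/1063042; 32341629/1063042 63893377/1063042]
step 2: K = P̄·Hᵀ·S⁻¹ = [145104688/499207441 10780543/499207441; -257867747/998414882 218179282/499207441]
step 2: x' = x̄ + K·y = [-418748601/998414882, -567086787/499207441]
step 2: P' = (I − K·H)·P̄ = [145104688/499207441 -257867747/998414882; -257867747/998414882 912405593/998414882]

step 0: x' = [6944/8609, -17612/8609], P' = [2726/8609 -2540/8609; -2540/8609 8525/8609]
step 1: x' = [-979271/4252168, -6246505/4252168], P' = [1237563/4252168 -1101339/4252168; -1101339/4252168 3898371/4252168]
step 2: x' = [-418748601/998414882, -567086787/499207441], P' = [145104688/499207441 -257867747/998414882; -257867747/998414882 912405593/998414882]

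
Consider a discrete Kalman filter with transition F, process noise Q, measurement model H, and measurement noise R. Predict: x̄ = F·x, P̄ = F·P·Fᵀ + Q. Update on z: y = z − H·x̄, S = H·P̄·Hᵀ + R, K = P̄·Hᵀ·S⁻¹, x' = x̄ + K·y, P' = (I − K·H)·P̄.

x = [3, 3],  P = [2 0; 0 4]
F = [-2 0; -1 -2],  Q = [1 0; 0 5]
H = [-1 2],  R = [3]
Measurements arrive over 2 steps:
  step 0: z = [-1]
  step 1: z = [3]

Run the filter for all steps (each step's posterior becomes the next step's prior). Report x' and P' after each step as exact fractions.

step 0: x̄ = F·x = [-6, -9]
step 0: P̄ = F·P·Fᵀ + Q = [9 4; 4 23]
step 0: y = z − H·x̄ = [11]
step 0: S = H·P̄·Hᵀ + R = [88]
step 0: K = P̄·Hᵀ·S⁻¹ = [-1/88; 21/44]
step 0: x' = x̄ + K·y = [-49/8, -15/4]
step 0: P' = (I − K·H)·P̄ = [791/88 197/44; 197/44 65/22]
step 1: x̄ = F·x = [49/4, 109/8]
step 1: P̄ = F·P·Fᵀ + Q = [813/22 1579/44; 1579/44 3847/88]
step 1: y = z − H·x̄ = [-12]
step 1: S = H·P̄·Hᵀ + R = [784/11]
step 1: K = P̄·Hᵀ·S⁻¹ = [383/784; 81/112]
step 1: x' = x̄ + K·y = [313/49, 277/56]
step 1: P' = (I − K·H)·P̄ = [15637/784 1199/112; 1199/112 103/16]

step 0: x' = [-49/8, -15/4], P' = [791/88 197/44; 197/44 65/22]
step 1: x' = [313/49, 277/56], P' = [15637/784 1199/112; 1199/112 103/16]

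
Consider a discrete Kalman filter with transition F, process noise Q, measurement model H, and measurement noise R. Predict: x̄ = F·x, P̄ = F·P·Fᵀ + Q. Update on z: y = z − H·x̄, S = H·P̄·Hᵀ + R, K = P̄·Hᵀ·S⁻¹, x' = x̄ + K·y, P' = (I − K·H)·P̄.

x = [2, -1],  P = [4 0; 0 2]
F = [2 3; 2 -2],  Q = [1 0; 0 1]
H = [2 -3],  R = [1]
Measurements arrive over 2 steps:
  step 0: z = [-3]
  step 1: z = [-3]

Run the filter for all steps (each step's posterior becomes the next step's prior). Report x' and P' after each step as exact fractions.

step 0: x' = [536/159, 1037/318], P' = [3883/159 2579/159; 2579/159 3461/318]
step 1: x' = [-943463/143158, -487693/143158], P' = [1025083/143158 326110/71579; 326110/71579 429923/143158]

step 0: x̄ = F·x = [1, 6]
step 0: P̄ = F·P·Fᵀ + Q = [35 4; 4 25]
step 0: y = z − H·x̄ = [13]
step 0: S = H·P̄·Hᵀ + R = [318]
step 0: K = P̄·Hᵀ·S⁻¹ = [29/159; -67/318]
step 0: x' = x̄ + K·y = [536/159, 1037/318]
step 0: P' = (I − K·H)·P̄ = [3883/159 2579/159; 2579/159 3461/318]
step 1: x̄ = F·x = [5255/318, 35/159]
step 1: P̄ = F·P·Fᵀ + Q = [124427/318 10307/159; 10307/159 1981/159]
step 1: y = z − H·x̄ = [-5627/159]
step 1: S = H·P̄·Hᵀ + R = [143158/159]
step 1: K = P̄·Hᵀ·S⁻¹ = [46753/71579; 14671/143158]
step 1: x' = x̄ + K·y = [-943463/143158, -487693/143158]
step 1: P' = (I − K·H)·P̄ = [1025083/143158 326110/71579; 326110/71579 429923/143158]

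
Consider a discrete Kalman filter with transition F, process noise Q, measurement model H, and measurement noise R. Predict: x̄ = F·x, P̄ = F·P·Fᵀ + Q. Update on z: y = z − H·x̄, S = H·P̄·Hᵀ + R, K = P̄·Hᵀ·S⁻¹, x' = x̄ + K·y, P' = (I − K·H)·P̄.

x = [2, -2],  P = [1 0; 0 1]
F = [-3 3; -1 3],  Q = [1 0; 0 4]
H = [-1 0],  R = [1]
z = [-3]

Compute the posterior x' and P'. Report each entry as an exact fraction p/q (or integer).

x̄ = F·x = [-12, -8]
P̄ = F·P·Fᵀ + Q = [19 12; 12 14]
y = z − H·x̄ = [-15]
S = H·P̄·Hᵀ + R = [20]
K = P̄·Hᵀ·S⁻¹ = [-19/20; -3/5]
x' = x̄ + K·y = [9/4, 1]
P' = (I − K·H)·P̄ = [19/20 3/5; 3/5 34/5]

x' = [9/4, 1]
P' = [19/20 3/5; 3/5 34/5]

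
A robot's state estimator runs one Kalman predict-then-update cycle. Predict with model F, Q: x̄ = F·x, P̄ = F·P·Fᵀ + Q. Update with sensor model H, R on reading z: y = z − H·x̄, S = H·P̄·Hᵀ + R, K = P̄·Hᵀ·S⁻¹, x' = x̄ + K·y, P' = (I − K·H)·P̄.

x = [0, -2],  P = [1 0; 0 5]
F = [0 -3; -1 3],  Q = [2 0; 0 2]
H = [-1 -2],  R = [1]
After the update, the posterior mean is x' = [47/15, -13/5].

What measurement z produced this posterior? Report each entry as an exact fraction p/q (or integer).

z = [2]

x̄ = F·x = [6, -6]
P̄ = F·P·Fᵀ + Q = [47 -45; -45 48]
S = H·P̄·Hᵀ + R = [60]
K = P̄·Hᵀ·S⁻¹ = [43/60; -17/20]
x' − x̄ = [-43/15, 17/5] = K·y
y = (KᵀK)⁻¹·Kᵀ·(x' − x̄) = [-4]
z = y + H·x̄ = [-4] + [6] = [2]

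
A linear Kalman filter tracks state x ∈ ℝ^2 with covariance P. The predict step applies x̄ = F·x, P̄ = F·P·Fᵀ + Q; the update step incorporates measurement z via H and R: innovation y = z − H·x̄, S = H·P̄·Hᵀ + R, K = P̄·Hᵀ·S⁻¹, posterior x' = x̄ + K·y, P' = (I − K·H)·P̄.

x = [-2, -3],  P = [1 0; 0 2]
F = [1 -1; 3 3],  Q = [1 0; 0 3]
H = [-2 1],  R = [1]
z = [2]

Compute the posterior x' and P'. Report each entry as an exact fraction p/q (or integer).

x̄ = F·x = [1, -15]
P̄ = F·P·Fᵀ + Q = [4 -3; -3 30]
y = z − H·x̄ = [19]
S = H·P̄·Hᵀ + R = [59]
K = P̄·Hᵀ·S⁻¹ = [-11/59; 36/59]
x' = x̄ + K·y = [-150/59, -201/59]
P' = (I − K·H)·P̄ = [115/59 219/59; 219/59 474/59]

x' = [-150/59, -201/59]
P' = [115/59 219/59; 219/59 474/59]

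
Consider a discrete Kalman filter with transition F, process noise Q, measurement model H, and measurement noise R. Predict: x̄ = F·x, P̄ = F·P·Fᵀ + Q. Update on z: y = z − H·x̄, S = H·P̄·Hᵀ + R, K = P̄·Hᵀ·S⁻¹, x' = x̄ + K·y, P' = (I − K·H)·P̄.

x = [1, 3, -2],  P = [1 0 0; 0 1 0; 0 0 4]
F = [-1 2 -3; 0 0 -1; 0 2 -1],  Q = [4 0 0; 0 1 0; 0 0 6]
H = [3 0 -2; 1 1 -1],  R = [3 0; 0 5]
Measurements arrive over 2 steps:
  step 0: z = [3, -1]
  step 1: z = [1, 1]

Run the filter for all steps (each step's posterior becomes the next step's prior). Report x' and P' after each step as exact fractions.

step 0: x̄ = F·x = [11, 2, 8]
step 0: P̄ = F·P·Fᵀ + Q = [45 12 16; 12 5 4; 16 4 14]
step 0: y = z − H·x̄ = [-14, -6]
step 0: S = H·P̄·Hᵀ + R = [272 111; 111 53]
step 0: K = P̄·Hᵀ·S⁻¹ = [908/2095 -281/2095; 41/2095 428/2095; 394/2095 -588/2095]
step 0: x' = x̄ + K·y = [12019/2095, 1048/2095, 14772/2095]
step 0: P' = (I − K·H)·P̄ = [12272/2095 3369/2095 17046/2095; 3369/2095 3763/2095 4992/2095; 17046/2095 4992/2095 24978/2095]
step 1: x̄ = F·x = [-54239/2095, -14772/2095, -12676/2095]
step 1: P̄ = F·P·Fᵀ + Q = [289402/2095 81996/2095 60358/2095; 81996/2095 27073/2095 14994/2095; 60358/2095 14994/2095 32632/2095]
step 1: y = z − H·x̄ = [27892/419, 11686/419]
step 1: S = H·P̄·Hᵀ + R = [403427/419 169536/419; 169536/419 74574/419]
step 1: K = P̄·Hᵀ·S⁻¹ = [11406/25433 -14144/76299; 12640/534093 636095/3204558; 36962/178031 -63632/178031]
step 1: x' = x̄ + K·y = [-460079/381495, 484423/8011395, -1957084/890155]
step 1: P' = (I − K·H)·P̄ = [718234/127165 467116/381495 991806/127165; 467116/381495 25143011/16022790 1603306/890155; 991806/127165 1603306/890155 10136748/890155]

step 0: x' = [12019/2095, 1048/2095, 14772/2095], P' = [12272/2095 3369/2095 17046/2095; 3369/2095 3763/2095 4992/2095; 17046/2095 4992/2095 24978/2095]
step 1: x' = [-460079/381495, 484423/8011395, -1957084/890155], P' = [718234/127165 467116/381495 991806/127165; 467116/381495 25143011/16022790 1603306/890155; 991806/127165 1603306/890155 10136748/890155]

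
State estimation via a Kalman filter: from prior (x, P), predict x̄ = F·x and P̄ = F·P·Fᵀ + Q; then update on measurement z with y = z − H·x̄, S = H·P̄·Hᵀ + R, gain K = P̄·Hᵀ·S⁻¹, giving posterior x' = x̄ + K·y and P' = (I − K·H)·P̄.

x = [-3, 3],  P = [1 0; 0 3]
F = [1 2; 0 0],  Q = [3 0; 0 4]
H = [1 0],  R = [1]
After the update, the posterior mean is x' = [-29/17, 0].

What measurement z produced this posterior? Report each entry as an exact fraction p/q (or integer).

z = [-2]

x̄ = F·x = [3, 0]
P̄ = F·P·Fᵀ + Q = [16 0; 0 4]
S = H·P̄·Hᵀ + R = [17]
K = P̄·Hᵀ·S⁻¹ = [16/17; 0]
x' − x̄ = [-80/17, 0] = K·y
y = (KᵀK)⁻¹·Kᵀ·(x' − x̄) = [-5]
z = y + H·x̄ = [-5] + [3] = [-2]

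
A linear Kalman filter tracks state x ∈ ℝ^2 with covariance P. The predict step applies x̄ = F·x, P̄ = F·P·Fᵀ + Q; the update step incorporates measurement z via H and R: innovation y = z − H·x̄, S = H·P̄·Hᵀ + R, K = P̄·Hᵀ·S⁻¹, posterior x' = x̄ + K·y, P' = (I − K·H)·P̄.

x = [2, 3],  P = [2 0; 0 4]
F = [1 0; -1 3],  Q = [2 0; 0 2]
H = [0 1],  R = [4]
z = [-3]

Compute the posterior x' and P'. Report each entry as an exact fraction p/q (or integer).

x' = [27/11, -23/11]
P' = [43/11 -2/11; -2/11 40/11]

x̄ = F·x = [2, 7]
P̄ = F·P·Fᵀ + Q = [4 -2; -2 40]
y = z − H·x̄ = [-10]
S = H·P̄·Hᵀ + R = [44]
K = P̄·Hᵀ·S⁻¹ = [-1/22; 10/11]
x' = x̄ + K·y = [27/11, -23/11]
P' = (I − K·H)·P̄ = [43/11 -2/11; -2/11 40/11]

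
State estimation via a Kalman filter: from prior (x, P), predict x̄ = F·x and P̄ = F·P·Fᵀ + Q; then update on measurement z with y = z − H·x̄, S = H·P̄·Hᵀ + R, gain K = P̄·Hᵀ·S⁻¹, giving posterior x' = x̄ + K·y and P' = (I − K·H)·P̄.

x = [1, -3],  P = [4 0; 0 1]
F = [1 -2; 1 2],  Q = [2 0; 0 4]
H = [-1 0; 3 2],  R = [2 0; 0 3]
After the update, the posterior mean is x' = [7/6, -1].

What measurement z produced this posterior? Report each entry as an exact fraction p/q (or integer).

x̄ = F·x = [7, -5]
P̄ = F·P·Fᵀ + Q = [10 0; 0 12]
S = H·P̄·Hᵀ + R = [12 -30; -30 141]
K = P̄·Hᵀ·S⁻¹ = [-85/132 5/66; 10/11 4/11]
x' − x̄ = [-35/6, 4] = K·y
y = (KᵀK)⁻¹·Kᵀ·(x' − x̄) = [8, -9]
z = y + H·x̄ = [8, -9] + [-7, 11] = [1, 2]

z = [1, 2]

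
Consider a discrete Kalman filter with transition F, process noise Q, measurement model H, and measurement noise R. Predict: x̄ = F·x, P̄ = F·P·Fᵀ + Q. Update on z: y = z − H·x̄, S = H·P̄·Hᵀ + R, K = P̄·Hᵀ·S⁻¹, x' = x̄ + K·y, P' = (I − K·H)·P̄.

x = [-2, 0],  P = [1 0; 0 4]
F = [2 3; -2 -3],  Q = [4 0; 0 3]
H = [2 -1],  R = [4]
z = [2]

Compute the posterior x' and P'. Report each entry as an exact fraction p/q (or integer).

x' = [260/383, -190/383]
P' = [468/383 424/383; 424/383 1340/383]

x̄ = F·x = [-4, 4]
P̄ = F·P·Fᵀ + Q = [44 -40; -40 43]
y = z − H·x̄ = [14]
S = H·P̄·Hᵀ + R = [383]
K = P̄·Hᵀ·S⁻¹ = [128/383; -123/383]
x' = x̄ + K·y = [260/383, -190/383]
P' = (I − K·H)·P̄ = [468/383 424/383; 424/383 1340/383]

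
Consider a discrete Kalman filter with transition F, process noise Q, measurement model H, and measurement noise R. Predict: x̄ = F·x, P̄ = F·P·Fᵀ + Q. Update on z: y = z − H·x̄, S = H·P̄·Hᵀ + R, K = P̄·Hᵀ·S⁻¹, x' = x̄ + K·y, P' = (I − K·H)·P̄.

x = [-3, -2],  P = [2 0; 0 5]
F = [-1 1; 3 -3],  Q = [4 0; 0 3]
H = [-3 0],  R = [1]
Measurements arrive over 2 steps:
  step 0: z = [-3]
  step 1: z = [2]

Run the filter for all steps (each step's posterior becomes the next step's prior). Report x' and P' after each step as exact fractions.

step 0: x̄ = F·x = [1, -3]
step 0: P̄ = F·P·Fᵀ + Q = [11 -21; -21 66]
step 0: y = z − H·x̄ = [0]
step 0: S = H·P̄·Hᵀ + R = [100]
step 0: K = P̄·Hᵀ·S⁻¹ = [-33/100; 63/100]
step 0: x' = x̄ + K·y = [1, -3]
step 0: P' = (I − K·H)·P̄ = [11/100 -21/100; -21/100 2631/100]
step 1: x̄ = F·x = [-4, 12]
step 1: P̄ = F·P·Fᵀ + Q = [771/25 -2013/25; -2013/25 6114/25]
step 1: y = z − H·x̄ = [-10]
step 1: S = H·P̄·Hᵀ + R = [6964/25]
step 1: K = P̄·Hᵀ·S⁻¹ = [-2313/6964; 6039/6964]
step 1: x' = x̄ + K·y = [-2363/3482, 11589/3482]
step 1: P' = (I − K·H)·P̄ = [771/6964 -2013/6964; -2013/6964 244335/6964]

step 0: x' = [1, -3], P' = [11/100 -21/100; -21/100 2631/100]
step 1: x' = [-2363/3482, 11589/3482], P' = [771/6964 -2013/6964; -2013/6964 244335/6964]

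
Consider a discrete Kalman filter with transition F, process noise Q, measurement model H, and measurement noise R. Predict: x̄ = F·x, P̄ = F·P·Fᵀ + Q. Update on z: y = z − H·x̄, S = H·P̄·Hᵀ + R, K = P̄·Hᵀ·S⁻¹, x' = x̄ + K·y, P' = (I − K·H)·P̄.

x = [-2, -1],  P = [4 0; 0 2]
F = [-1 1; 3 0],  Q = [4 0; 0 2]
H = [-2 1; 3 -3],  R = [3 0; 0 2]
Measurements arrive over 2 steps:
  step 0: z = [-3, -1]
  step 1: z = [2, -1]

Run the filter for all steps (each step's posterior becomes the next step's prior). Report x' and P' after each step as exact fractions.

step 0: x̄ = F·x = [1, -6]
step 0: P̄ = F·P·Fᵀ + Q = [10 -12; -12 38]
step 0: y = z − H·x̄ = [5, -22]
step 0: S = H·P̄·Hᵀ + R = [129 -282; -282 650]
step 0: K = P̄·Hᵀ·S⁻¹ = [-1094/2163 -85/721; -1000/2163 -311/721]
step 0: x' = x̄ + K·y = [329/309, 364/309]
step 0: P' = (I − K·H)·P̄ = [3452/2163 3622/2163; 3622/2163 4244/2163]
step 1: x̄ = F·x = [35/309, 329/103]
step 1: P̄ = F·P·Fᵀ + Q = [9104/2163 170/721; 170/721 11798/721]
step 1: y = z − H·x̄ = [-299/309, 849/103]
step 1: S = H·P̄·Hᵀ + R = [76259/2163 -52072/721; -52072/721 131876/721]
step 1: K = P̄·Hᵀ·S⁻¹ = [-343766/666523 -184605/1333046; -317730/666523 -301767/666523]
step 1: x' = x̄ + K·y = [-705373/1333046, -50942/666523]
step 1: P' = (I − K·H)·P̄ = [1092833/666523 1154368/666523; 1154368/666523 1355546/666523]

step 0: x' = [329/309, 364/309], P' = [3452/2163 3622/2163; 3622/2163 4244/2163]
step 1: x' = [-705373/1333046, -50942/666523], P' = [1092833/666523 1154368/666523; 1154368/666523 1355546/666523]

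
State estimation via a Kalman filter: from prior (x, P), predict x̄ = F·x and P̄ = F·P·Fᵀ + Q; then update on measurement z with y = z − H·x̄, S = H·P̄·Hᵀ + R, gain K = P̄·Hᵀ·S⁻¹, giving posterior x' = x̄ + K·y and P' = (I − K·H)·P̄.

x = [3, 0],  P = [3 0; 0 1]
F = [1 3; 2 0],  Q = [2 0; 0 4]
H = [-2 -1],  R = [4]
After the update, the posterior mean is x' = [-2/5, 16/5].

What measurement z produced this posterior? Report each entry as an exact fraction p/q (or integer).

z = [-2]

x̄ = F·x = [3, 6]
P̄ = F·P·Fᵀ + Q = [14 6; 6 16]
S = H·P̄·Hᵀ + R = [100]
K = P̄·Hᵀ·S⁻¹ = [-17/50; -7/25]
x' − x̄ = [-17/5, -14/5] = K·y
y = (KᵀK)⁻¹·Kᵀ·(x' − x̄) = [10]
z = y + H·x̄ = [10] + [-12] = [-2]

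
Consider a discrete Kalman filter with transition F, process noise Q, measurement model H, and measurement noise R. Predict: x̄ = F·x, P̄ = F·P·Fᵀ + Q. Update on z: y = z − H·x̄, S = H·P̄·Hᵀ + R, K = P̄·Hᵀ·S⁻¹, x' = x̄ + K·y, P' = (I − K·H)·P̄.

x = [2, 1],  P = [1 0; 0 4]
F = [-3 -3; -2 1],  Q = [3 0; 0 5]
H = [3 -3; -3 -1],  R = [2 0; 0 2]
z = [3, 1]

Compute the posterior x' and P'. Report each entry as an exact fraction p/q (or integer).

x' = [-184/3617, -23441/21702]
P' = [498/3617 293/3617; 293/3617 5305/21702]

x̄ = F·x = [-9, -3]
P̄ = F·P·Fᵀ + Q = [48 -6; -6 13]
y = z − H·x̄ = [21, -29]
S = H·P̄·Hᵀ + R = [659 -429; -429 411]
K = P̄·Hᵀ·S⁻¹ = [615/7234 -1787/7234; -3547/14468 -10579/43404]
x' = x̄ + K·y = [-184/3617, -23441/21702]
P' = (I − K·H)·P̄ = [498/3617 293/3617; 293/3617 5305/21702]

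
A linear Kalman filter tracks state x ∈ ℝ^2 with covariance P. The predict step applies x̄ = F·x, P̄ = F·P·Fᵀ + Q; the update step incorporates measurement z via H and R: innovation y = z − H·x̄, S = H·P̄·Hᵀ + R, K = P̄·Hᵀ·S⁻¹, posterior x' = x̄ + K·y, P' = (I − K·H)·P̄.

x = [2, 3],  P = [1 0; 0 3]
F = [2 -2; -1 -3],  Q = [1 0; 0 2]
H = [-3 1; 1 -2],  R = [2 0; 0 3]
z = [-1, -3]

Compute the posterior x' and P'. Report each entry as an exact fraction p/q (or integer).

x̄ = F·x = [-2, -11]
P̄ = F·P·Fᵀ + Q = [17 16; 16 30]
y = z − H·x̄ = [4, -23]
S = H·P̄·Hᵀ + R = [89 1; 1 76]
K = P̄·Hᵀ·S⁻¹ = [-2645/6763 -1300/6763; -1324/6763 -3898/6763]
x' = x̄ + K·y = [5794/6763, 9965/6763]
P' = (I − K·H)·P̄ = [2896/6763 3398/6763; 3398/6763 7546/6763]

x' = [5794/6763, 9965/6763]
P' = [2896/6763 3398/6763; 3398/6763 7546/6763]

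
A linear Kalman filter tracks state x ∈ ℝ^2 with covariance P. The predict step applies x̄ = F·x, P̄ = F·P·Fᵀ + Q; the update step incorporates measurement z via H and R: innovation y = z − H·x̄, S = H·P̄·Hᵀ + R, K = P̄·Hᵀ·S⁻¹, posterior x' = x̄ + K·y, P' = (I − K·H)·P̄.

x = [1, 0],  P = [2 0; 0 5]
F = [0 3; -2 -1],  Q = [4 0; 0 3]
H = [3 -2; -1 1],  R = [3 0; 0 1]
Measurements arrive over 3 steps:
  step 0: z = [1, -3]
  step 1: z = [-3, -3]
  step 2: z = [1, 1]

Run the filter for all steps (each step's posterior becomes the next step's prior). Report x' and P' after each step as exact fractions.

step 0: x' = [-1567/766, -1570/383], P' = [1015/383 2493/766; 2493/766 1689/383]
step 1: x' = [-1409379/619193, -1922295/619193], P' = [807823/619193 936450/619193; 936450/619193 1334436/619193]
step 2: x' = [7069287/12711827, 444329939/508473080], P' = [16555672/12711827 19167282/12711827; 19167282/12711827 1091250393/508473080]

step 0: x̄ = F·x = [0, -2]
step 0: P̄ = F·P·Fᵀ + Q = [49 -15; -15 16]
step 0: y = z − H·x̄ = [-3, -1]
step 0: S = H·P̄·Hᵀ + R = [688 -254; -254 96]
step 0: K = P̄·Hᵀ·S⁻¹ = [184/383 463/766; 241/766 885/766]
step 0: x' = x̄ + K·y = [-1567/766, -1570/383]
step 0: P' = (I − K·H)·P̄ = [1015/383 2493/766; 2493/766 1689/383]
step 1: x̄ = F·x = [-4710/383, 3137/383]
step 1: P̄ = F·P·Fᵀ + Q = [16733/383 -12546/383; -12546/383 11884/383]
step 1: y = z − H·x̄ = [19255/383, -8996/383]
step 1: S = H·P̄·Hᵀ + R = [349834/383 -136697/383; -136697/383 54092/383]
step 1: K = P̄·Hᵀ·S⁻¹ = [183523/619193 128627/619193; 46826/619193 397986/619193]
step 1: x' = x̄ + K·y = [-1409379/619193, -1922295/619193]
step 1: P' = (I − K·H)·P̄ = [807823/619193 936450/619193; 936450/619193 1334436/619193]
step 2: x̄ = F·x = [-5766885/619193, 4741053/619193]
step 2: P̄ = F·P·Fᵀ + Q = [14486696/619193 -9622008/619193; -9622008/619193 10169107/619193]
step 2: y = z − H·x̄ = [27401954/619193, -9888745/619193]
step 2: S = H·P̄·Hᵀ + R = [288378367/619193 -111908342/619193; -111908342/619193 44519012/619193]
step 2: K = P̄·Hᵀ·S⁻¹ = [3777484/12711827 2611610/12711827; 19595509/254236540 324559113/508473080]
step 2: x' = x̄ + K·y = [7069287/12711827, 444329939/508473080]
step 2: P' = (I − K·H)·P̄ = [16555672/12711827 19167282/12711827; 19167282/12711827 1091250393/508473080]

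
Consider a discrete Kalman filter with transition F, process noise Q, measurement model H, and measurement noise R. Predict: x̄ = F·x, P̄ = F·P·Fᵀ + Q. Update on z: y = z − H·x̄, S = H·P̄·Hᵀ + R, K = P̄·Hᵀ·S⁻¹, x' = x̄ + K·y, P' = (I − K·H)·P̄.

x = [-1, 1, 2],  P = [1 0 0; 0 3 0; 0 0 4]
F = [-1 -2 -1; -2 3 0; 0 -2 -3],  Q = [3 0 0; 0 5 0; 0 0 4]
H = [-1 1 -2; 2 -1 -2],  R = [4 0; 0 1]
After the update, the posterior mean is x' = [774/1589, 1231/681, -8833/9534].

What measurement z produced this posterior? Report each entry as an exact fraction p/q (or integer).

x̄ = F·x = [-3, 5, -8]
P̄ = F·P·Fᵀ + Q = [20 -16 24; -16 36 -18; 24 -18 52]
S = H·P̄·Hᵀ + R = [468 36; 36 125]
K = P̄·Hᵀ·S⁻¹ = [-899/4767 188/1589; 434/2043 -72/227; -8441/28602 -348/1589]
x' − x̄ = [5541/1589, -2174/681, 67439/9534] = K·y
y = (KᵀK)⁻¹·Kᵀ·(x' − x̄) = [-21, -4]
z = y + H·x̄ = [-21, -4] + [24, 5] = [3, 1]

z = [3, 1]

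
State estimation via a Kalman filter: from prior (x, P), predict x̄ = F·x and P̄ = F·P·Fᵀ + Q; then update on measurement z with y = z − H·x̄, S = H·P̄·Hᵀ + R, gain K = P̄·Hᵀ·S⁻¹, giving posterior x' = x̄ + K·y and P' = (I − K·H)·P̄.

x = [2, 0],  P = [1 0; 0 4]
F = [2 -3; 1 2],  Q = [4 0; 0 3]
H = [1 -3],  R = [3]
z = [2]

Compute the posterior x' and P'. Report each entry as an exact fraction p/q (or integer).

x̄ = F·x = [4, 2]
P̄ = F·P·Fᵀ + Q = [44 -22; -22 20]
y = z − H·x̄ = [4]
S = H·P̄·Hᵀ + R = [359]
K = P̄·Hᵀ·S⁻¹ = [110/359; -82/359]
x' = x̄ + K·y = [1876/359, 390/359]
P' = (I − K·H)·P̄ = [3696/359 1122/359; 1122/359 456/359]

x' = [1876/359, 390/359]
P' = [3696/359 1122/359; 1122/359 456/359]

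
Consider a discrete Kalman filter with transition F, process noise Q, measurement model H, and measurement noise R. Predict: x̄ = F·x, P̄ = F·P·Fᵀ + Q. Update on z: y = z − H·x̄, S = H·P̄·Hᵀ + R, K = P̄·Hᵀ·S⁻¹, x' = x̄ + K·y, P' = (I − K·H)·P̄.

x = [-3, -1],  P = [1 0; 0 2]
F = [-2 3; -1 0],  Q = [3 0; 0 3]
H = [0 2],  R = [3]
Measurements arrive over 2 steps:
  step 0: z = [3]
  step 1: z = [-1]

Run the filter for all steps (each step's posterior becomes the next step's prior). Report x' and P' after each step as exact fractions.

step 0: x' = [45/19, 33/19], P' = [459/19 6/19; 6/19 12/19]
step 1: x' = [2577/707, -389/707], P' = [14937/707 900/707; 900/707 516/707]

step 0: x̄ = F·x = [3, 3]
step 0: P̄ = F·P·Fᵀ + Q = [25 2; 2 4]
step 0: y = z − H·x̄ = [-3]
step 0: S = H·P̄·Hᵀ + R = [19]
step 0: K = P̄·Hᵀ·S⁻¹ = [4/19; 8/19]
step 0: x' = x̄ + K·y = [45/19, 33/19]
step 0: P' = (I − K·H)·P̄ = [459/19 6/19; 6/19 12/19]
step 1: x̄ = F·x = [9/19, -45/19]
step 1: P̄ = F·P·Fᵀ + Q = [1929/19 900/19; 900/19 516/19]
step 1: y = z − H·x̄ = [71/19]
step 1: S = H·P̄·Hᵀ + R = [2121/19]
step 1: K = P̄·Hᵀ·S⁻¹ = [600/707; 344/707]
step 1: x' = x̄ + K·y = [2577/707, -389/707]
step 1: P' = (I − K·H)·P̄ = [14937/707 900/707; 900/707 516/707]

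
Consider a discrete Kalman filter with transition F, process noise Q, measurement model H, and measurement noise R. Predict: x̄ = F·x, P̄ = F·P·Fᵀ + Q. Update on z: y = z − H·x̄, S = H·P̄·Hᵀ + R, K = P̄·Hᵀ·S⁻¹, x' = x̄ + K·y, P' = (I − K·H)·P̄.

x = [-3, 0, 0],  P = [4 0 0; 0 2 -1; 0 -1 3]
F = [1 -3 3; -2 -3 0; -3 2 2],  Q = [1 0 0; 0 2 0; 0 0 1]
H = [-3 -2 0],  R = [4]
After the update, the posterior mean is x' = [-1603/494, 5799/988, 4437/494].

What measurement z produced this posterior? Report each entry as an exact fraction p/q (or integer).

x̄ = F·x = [-3, 6, 9]
P̄ = F·P·Fᵀ + Q = [68 19 -6; 19 36 18; -6 18 49]
S = H·P̄·Hᵀ + R = [988]
K = P̄·Hᵀ·S⁻¹ = [-121/494; -129/988; -9/494]
x' − x̄ = [-121/494, -129/988, -9/494] = K·y
y = (KᵀK)⁻¹·Kᵀ·(x' − x̄) = [1]
z = y + H·x̄ = [1] + [-3] = [-2]

z = [-2]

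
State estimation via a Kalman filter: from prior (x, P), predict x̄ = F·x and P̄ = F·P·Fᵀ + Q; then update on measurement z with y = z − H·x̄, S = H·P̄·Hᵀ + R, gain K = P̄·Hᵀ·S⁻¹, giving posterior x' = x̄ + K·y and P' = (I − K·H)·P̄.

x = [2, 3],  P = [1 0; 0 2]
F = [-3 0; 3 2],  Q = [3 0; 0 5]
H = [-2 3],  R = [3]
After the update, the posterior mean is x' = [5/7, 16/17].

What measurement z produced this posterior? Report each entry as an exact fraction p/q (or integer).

x̄ = F·x = [-6, 12]
P̄ = F·P·Fᵀ + Q = [12 -9; -9 22]
S = H·P̄·Hᵀ + R = [357]
K = P̄·Hᵀ·S⁻¹ = [-1/7; 4/17]
x' − x̄ = [47/7, -188/17] = K·y
y = (KᵀK)⁻¹·Kᵀ·(x' − x̄) = [-47]
z = y + H·x̄ = [-47] + [48] = [1]

z = [1]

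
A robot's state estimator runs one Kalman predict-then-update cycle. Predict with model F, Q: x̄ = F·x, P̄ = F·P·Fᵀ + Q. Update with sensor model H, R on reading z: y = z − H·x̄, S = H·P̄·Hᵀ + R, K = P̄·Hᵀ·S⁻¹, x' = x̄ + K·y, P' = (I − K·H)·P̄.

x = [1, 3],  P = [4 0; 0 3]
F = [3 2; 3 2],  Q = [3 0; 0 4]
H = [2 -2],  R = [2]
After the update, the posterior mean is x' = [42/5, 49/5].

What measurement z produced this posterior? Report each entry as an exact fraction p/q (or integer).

x̄ = F·x = [9, 9]
P̄ = F·P·Fᵀ + Q = [51 48; 48 52]
S = H·P̄·Hᵀ + R = [30]
K = P̄·Hᵀ·S⁻¹ = [1/5; -4/15]
x' − x̄ = [-3/5, 4/5] = K·y
y = (KᵀK)⁻¹·Kᵀ·(x' − x̄) = [-3]
z = y + H·x̄ = [-3] + [0] = [-3]

z = [-3]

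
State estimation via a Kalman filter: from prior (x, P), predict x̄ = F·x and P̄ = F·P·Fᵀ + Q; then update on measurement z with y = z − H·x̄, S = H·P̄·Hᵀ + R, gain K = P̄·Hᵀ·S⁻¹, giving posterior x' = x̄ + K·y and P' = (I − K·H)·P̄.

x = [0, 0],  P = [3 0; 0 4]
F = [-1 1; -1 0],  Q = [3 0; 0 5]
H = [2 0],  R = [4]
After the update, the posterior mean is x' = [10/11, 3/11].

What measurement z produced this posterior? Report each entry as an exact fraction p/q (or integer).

z = [2]

x̄ = F·x = [0, 0]
P̄ = F·P·Fᵀ + Q = [10 3; 3 8]
S = H·P̄·Hᵀ + R = [44]
K = P̄·Hᵀ·S⁻¹ = [5/11; 3/22]
x' − x̄ = [10/11, 3/11] = K·y
y = (KᵀK)⁻¹·Kᵀ·(x' − x̄) = [2]
z = y + H·x̄ = [2] + [0] = [2]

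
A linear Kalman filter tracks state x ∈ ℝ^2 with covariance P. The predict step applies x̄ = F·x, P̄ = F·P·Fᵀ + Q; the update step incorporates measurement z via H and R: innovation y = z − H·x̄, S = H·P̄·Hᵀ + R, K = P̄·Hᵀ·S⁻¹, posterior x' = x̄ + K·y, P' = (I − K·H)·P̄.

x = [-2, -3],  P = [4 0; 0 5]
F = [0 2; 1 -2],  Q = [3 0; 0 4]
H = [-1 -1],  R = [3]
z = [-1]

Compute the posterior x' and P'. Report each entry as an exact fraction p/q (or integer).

x̄ = F·x = [-6, 4]
P̄ = F·P·Fᵀ + Q = [23 -20; -20 28]
y = z − H·x̄ = [-3]
S = H·P̄·Hᵀ + R = [14]
K = P̄·Hᵀ·S⁻¹ = [-3/14; -4/7]
x' = x̄ + K·y = [-75/14, 40/7]
P' = (I − K·H)·P̄ = [313/14 -152/7; -152/7 164/7]

x' = [-75/14, 40/7]
P' = [313/14 -152/7; -152/7 164/7]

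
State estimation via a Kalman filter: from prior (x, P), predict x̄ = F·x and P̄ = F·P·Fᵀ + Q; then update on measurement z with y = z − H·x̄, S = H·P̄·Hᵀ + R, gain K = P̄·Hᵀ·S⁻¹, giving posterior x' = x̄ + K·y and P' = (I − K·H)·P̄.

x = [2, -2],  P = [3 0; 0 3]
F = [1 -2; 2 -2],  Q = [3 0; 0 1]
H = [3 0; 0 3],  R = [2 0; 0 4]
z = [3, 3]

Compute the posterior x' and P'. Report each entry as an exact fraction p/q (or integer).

x' = [5667/5656, 1583/1414]
P' = [603/2828 9/707; 9/707 296/707]

x̄ = F·x = [6, 8]
P̄ = F·P·Fᵀ + Q = [18 18; 18 25]
y = z − H·x̄ = [-15, -21]
S = H·P̄·Hᵀ + R = [164 162; 162 229]
K = P̄·Hᵀ·S⁻¹ = [1809/5656 27/2828; 27/1414 222/707]
x' = x̄ + K·y = [5667/5656, 1583/1414]
P' = (I − K·H)·P̄ = [603/2828 9/707; 9/707 296/707]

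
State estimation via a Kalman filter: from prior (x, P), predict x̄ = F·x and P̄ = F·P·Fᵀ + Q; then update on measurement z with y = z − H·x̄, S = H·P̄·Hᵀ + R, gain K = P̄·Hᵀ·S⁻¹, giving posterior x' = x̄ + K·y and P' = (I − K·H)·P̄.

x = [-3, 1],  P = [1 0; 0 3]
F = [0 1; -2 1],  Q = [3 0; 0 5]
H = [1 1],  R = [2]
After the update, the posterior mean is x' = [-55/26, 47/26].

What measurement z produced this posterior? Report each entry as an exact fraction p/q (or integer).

x̄ = F·x = [1, 7]
P̄ = F·P·Fᵀ + Q = [6 3; 3 12]
S = H·P̄·Hᵀ + R = [26]
K = P̄·Hᵀ·S⁻¹ = [9/26; 15/26]
x' − x̄ = [-81/26, -135/26] = K·y
y = (KᵀK)⁻¹·Kᵀ·(x' − x̄) = [-9]
z = y + H·x̄ = [-9] + [8] = [-1]

z = [-1]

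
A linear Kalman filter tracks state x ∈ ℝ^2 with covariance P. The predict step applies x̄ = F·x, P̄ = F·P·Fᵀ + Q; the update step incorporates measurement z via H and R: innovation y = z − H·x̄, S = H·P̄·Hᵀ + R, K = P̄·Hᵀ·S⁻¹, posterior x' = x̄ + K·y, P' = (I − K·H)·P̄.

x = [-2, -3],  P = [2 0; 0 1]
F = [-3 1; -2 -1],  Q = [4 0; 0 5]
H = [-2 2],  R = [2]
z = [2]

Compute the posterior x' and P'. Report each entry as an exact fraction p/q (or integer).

x̄ = F·x = [3, 7]
P̄ = F·P·Fᵀ + Q = [23 11; 11 14]
y = z − H·x̄ = [-6]
S = H·P̄·Hᵀ + R = [62]
K = P̄·Hᵀ·S⁻¹ = [-12/31; 3/31]
x' = x̄ + K·y = [165/31, 199/31]
P' = (I − K·H)·P̄ = [425/31 413/31; 413/31 416/31]

x' = [165/31, 199/31]
P' = [425/31 413/31; 413/31 416/31]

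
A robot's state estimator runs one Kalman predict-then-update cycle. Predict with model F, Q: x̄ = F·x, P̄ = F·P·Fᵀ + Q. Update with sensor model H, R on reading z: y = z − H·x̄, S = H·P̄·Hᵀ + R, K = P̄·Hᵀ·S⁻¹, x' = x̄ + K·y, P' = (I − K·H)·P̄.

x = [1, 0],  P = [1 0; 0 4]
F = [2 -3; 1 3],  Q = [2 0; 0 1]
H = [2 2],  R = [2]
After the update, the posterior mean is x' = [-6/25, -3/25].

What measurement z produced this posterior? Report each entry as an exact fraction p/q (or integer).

x̄ = F·x = [2, 1]
P̄ = F·P·Fᵀ + Q = [42 -34; -34 38]
S = H·P̄·Hᵀ + R = [50]
K = P̄·Hᵀ·S⁻¹ = [8/25; 4/25]
x' − x̄ = [-56/25, -28/25] = K·y
y = (KᵀK)⁻¹·Kᵀ·(x' − x̄) = [-7]
z = y + H·x̄ = [-7] + [6] = [-1]

z = [-1]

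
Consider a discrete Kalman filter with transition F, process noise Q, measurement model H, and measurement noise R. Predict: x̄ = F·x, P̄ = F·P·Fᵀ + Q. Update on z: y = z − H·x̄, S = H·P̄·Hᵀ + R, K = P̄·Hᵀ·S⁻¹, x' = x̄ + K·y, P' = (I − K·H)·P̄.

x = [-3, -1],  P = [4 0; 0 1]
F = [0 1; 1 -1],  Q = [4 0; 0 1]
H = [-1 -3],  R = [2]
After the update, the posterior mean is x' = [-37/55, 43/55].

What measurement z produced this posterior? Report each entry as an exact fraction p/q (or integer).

z = [-2]

x̄ = F·x = [-1, -2]
P̄ = F·P·Fᵀ + Q = [5 -1; -1 6]
S = H·P̄·Hᵀ + R = [55]
K = P̄·Hᵀ·S⁻¹ = [-2/55; -17/55]
x' − x̄ = [18/55, 153/55] = K·y
y = (KᵀK)⁻¹·Kᵀ·(x' − x̄) = [-9]
z = y + H·x̄ = [-9] + [7] = [-2]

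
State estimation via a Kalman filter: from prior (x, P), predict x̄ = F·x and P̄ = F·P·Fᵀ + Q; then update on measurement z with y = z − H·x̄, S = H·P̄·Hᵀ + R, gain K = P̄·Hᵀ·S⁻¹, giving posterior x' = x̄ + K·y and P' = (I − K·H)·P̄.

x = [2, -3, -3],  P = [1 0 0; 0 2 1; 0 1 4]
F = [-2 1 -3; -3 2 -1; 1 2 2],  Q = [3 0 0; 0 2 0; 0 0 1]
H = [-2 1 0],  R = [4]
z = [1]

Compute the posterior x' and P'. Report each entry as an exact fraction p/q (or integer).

x̄ = F·x = [2, -9, -10]
P̄ = F·P·Fᵀ + Q = [39 15 -26; 15 19 -1; -26 -1 34]
y = z − H·x̄ = [14]
S = H·P̄·Hᵀ + R = [119]
K = P̄·Hᵀ·S⁻¹ = [-9/17; -11/119; 3/7]
x' = x̄ + K·y = [-92/17, -175/17, -4]
P' = (I − K·H)·P̄ = [96/17 156/17 1; 156/17 2140/119 26/7; 1 26/7 85/7]

x' = [-92/17, -175/17, -4]
P' = [96/17 156/17 1; 156/17 2140/119 26/7; 1 26/7 85/7]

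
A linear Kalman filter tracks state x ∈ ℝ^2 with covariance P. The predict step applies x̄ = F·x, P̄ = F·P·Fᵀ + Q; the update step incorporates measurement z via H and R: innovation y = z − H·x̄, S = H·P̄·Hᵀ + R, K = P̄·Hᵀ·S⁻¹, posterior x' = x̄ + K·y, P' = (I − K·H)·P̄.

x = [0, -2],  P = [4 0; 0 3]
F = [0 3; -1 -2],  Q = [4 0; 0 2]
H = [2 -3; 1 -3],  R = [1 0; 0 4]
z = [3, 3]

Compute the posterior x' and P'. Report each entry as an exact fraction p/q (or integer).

x' = [145/1473, -454/491]
P' = [10654/4419 694/491; 694/491 450/491]

x̄ = F·x = [-6, 4]
P̄ = F·P·Fᵀ + Q = [31 -18; -18 18]
y = z − H·x̄ = [27, 21]
S = H·P̄·Hᵀ + R = [503 386; 386 305]
K = P̄·Hᵀ·S⁻¹ = [2570/4419 -2021/4419; 38/491 -164/491]
x' = x̄ + K·y = [145/1473, -454/491]
P' = (I − K·H)·P̄ = [10654/4419 694/491; 694/491 450/491]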